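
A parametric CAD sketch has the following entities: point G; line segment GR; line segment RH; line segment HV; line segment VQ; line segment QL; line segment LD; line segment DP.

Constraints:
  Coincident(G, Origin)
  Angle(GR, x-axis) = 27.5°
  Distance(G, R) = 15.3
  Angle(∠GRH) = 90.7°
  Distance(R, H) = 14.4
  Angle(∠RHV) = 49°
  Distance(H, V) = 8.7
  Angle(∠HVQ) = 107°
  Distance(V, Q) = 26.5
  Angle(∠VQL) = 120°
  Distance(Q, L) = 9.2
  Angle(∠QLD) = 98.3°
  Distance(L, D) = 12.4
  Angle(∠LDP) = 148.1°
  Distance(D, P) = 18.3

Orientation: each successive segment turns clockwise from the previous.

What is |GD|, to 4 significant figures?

32.01

G is at the origin; GR runs at 27.5° with length 15.3, so R = (13.57, 7.065). ∠GRH = 90.7° gives RH at -61.80° from the x-axis; with |RH| = 14.4, H = (20.38, -5.626). ∠RHV = 49.0° gives HV at 167.2° from the x-axis; with |HV| = 8.7, V = (11.89, -3.699). ∠HVQ = 107.0° gives VQ at 94.20° from the x-axis; with |VQ| = 26.5, Q = (9.951, 22.73). ∠VQL = 120.0° gives QL at 34.20° from the x-axis; with |QL| = 9.2, L = (17.56, 27.90). ∠QLD = 98.3° gives LD at -47.50° from the x-axis; with |LD| = 12.4, D = (25.94, 18.76). Then |GD| = |D − G| = 32.01.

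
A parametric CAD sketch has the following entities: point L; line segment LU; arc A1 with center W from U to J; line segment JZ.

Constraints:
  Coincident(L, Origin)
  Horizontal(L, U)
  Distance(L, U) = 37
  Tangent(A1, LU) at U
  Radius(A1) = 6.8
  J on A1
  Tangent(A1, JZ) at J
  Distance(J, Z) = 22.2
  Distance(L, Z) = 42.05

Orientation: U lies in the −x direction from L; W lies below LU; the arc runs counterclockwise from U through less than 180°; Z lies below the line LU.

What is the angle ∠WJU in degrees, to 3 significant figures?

28.2°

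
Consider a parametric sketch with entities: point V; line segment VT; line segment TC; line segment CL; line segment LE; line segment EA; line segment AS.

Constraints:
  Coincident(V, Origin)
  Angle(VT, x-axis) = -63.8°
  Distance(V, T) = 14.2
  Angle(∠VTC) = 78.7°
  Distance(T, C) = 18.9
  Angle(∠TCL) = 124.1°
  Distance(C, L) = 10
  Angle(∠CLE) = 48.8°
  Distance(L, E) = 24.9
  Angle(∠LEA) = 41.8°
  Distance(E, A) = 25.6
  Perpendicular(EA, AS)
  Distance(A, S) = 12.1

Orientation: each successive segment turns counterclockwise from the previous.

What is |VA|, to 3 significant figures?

29.5

∠CLE = 48.8° gives LE at -135° from the x-axis; with |LE| = 24.9, E = (2.94, -8.74). ∠LEA = 41.8° gives EA at 2.80° from the x-axis; with |EA| = 25.6, A = (28.5, -7.49). Then |VA| = |A − V| = 29.5.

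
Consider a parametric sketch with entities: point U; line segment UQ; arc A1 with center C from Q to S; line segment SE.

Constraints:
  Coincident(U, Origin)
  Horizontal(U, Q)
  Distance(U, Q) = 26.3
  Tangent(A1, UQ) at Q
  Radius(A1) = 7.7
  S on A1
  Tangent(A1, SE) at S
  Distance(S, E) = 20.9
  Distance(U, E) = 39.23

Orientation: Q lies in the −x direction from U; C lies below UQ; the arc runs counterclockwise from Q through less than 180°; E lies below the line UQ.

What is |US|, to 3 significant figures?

35.1

Checks: |CS| = 7.700 ✓; ∠(CS, SE) = 90.00° ✓; |SE| = 20.90 ✓; |UE| = 39.23 ✓.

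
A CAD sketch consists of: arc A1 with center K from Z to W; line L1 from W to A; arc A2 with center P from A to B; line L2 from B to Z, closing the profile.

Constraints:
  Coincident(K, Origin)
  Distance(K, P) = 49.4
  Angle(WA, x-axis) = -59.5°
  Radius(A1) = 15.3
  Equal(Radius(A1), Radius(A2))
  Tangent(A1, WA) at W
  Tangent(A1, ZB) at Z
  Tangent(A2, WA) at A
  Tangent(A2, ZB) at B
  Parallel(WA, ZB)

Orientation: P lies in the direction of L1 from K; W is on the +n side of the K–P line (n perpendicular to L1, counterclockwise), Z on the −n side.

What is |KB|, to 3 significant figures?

51.7

The slot axis is L1's direction at -59.5°, so u = (cos -59.5°, sin -59.5°) = (0.508, -0.862) and n = (−sin -59.5°, cos -59.5°) = (0.862, 0.508). K is at the origin and P lies 49.4 along u from K, so P = 49.4·u = (25.1, -42.6). Tangency of A1 to both parallel lines with radius 15.3 puts W and Z at K ± 15.3·n: W = (13.2, 7.77), Z = (-13.2, -7.77). Equal radii place A and B the same way about P: A = P + 15.3·n = (38.3, -34.8), B = P − 15.3·n = (11.9, -50.3). Then |KB| = |B − K| = 51.7.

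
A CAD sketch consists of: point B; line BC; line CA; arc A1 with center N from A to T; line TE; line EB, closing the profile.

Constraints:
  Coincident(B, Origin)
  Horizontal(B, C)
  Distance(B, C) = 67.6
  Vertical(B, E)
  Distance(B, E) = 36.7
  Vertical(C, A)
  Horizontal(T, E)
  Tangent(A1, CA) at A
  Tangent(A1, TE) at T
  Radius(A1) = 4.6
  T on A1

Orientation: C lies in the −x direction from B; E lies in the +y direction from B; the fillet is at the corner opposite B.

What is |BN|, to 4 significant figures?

70.71

B is at the origin; B and C share the same y with |BC| = 67.6 and C on the −x side, so C = (-67.60, 0.000). BE is vertical with |BE| = 36.7 and E on the +y side, so E = (0.000, 36.70). The virtual corner opposite B is at (-67.60, 36.70). Since A1 is tangent to CA there, NA ⟂ CA and A1 meets TE tangentially, so NT is at right angles to TE, with radius 4.6, so the center N sits 4.6 in from both sides at N = (-63.00, 32.10). Then |BN| = |N − B| = 70.71.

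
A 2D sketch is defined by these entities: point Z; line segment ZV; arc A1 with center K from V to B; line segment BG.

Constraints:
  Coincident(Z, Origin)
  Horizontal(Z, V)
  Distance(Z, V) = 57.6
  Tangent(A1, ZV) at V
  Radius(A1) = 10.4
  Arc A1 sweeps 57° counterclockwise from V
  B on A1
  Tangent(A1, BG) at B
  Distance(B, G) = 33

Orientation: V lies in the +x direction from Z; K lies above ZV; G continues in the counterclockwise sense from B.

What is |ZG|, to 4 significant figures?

90.31

Z is at the origin; ZV is horizontal with |ZV| = 57.6 and V on the +x side, so V = (57.60, 0.000). Tangency of A1 to ZV means the radius KV is perpendicular to ZV, so K = V + (0, 10.4) = (57.60, 10.40). On A1, V sits at bearing -90° from K; a 57° counterclockwise sweep puts B at bearing -33°, so B = K + 10.4·(cos -33°, sin -33°) = (66.32, 4.736). The tangent condition forces KB to be normal to BG, so BG runs along (−sin -33°, cos -33°); with |BG| = 33.0, G = (84.30, 32.41). Then |ZG| = |G − Z| = 90.31.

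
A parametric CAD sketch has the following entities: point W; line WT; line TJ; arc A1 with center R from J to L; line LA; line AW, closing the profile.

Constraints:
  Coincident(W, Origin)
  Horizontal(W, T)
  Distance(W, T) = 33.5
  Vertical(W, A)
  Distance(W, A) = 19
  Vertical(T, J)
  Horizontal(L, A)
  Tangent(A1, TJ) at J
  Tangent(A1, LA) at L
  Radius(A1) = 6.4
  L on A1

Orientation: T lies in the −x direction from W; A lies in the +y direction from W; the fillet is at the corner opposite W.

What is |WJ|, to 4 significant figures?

35.79

W is at the origin; WT is horizontal with |WT| = 33.5 and T on the −x side, so T = (-33.50, 0.000). W and A share the same x with |WA| = 19.0 and A on the +y side, so A = (0.000, 19.00). The virtual corner opposite W is at (-33.50, 19.00). A1 meets TJ tangentially, so RJ is at right angles to TJ and since A1 is tangent to LA there, RL ⟂ LA, with radius 6.4, so the center R sits 6.4 in from both sides at R = (-27.10, 12.60). That places the tangent points at J = (-33.50, 12.60) on TJ and L = (-27.10, 19.00) on LA. Then |WJ| = |J − W| = 35.79.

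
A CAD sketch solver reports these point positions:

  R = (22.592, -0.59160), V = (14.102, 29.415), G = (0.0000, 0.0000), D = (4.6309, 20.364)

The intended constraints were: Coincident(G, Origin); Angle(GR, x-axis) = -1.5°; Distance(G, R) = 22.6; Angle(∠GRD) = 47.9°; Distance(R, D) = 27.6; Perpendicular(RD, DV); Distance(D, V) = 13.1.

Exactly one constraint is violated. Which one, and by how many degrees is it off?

Perpendicular(RD, DV) — off by 3.10°.

G = (0.00, 0.00) ✓; GR at -1.500° ✓; |GR| = 22.60 ✓; ∠GRD = 47.90° ✓; |RD| = 27.60 ✓; ∠(RD, DV) = 86.90° ✗; |DV| = 13.10 ✓.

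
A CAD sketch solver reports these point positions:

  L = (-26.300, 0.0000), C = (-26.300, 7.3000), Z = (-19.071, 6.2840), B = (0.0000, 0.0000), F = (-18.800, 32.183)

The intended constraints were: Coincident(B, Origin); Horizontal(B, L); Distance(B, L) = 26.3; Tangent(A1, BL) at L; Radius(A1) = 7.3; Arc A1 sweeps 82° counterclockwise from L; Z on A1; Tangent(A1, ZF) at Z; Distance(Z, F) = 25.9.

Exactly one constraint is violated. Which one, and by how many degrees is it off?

Tangent(A1, ZF) at Z — off by 7.40°.

B = (0.00, 0.00) ✓; B.y = 0.00, L.y = 0.00 ✓; |BL| = 26.30 ✓; ∠(CL, LB) = 90.00° ✓; |CL| = 7.300 ✓; bearing(C→Z) − bearing(C→L) = 82.00° ✓; |CZ| = 7.300 ✓; ∠(CZ, ZF) = 82.60° ✗; |ZF| = 25.90 ✓.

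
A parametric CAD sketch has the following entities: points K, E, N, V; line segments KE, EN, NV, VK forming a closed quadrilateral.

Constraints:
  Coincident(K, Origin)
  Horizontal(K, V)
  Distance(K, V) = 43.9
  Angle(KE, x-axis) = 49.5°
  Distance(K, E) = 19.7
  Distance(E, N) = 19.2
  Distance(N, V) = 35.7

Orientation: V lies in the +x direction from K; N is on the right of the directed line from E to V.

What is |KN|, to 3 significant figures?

9.18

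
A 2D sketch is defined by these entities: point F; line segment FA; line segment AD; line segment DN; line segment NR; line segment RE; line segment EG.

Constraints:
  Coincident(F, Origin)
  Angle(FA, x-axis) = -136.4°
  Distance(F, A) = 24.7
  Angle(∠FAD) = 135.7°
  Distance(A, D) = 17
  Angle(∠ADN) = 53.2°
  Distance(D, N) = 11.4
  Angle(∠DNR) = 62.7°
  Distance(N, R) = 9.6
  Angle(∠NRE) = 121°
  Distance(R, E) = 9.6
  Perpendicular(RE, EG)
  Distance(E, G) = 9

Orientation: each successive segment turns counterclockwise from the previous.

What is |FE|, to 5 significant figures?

38.081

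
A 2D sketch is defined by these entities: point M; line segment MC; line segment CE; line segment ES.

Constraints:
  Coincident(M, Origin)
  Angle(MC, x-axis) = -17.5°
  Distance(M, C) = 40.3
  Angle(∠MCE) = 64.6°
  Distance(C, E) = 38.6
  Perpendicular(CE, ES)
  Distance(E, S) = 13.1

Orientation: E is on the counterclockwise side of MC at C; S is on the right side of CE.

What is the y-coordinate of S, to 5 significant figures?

27.916

M is at the origin; MC runs at -17.5° with length 40.3, so C = 40.3·(cos -17.5°, sin -17.5°) = (38.435, -12.118). ∠MCE = 64.6°, so CE runs at -17.5° + (180° − 64.6°) = 97.900° from the x-axis; with |CE| = 38.6, E = C + 38.6·(cos 97.900°, sin 97.900°) = (33.129, 26.115). CE is perpendicular to ES; with |ES| = 13.1 on the right of CE, S = E + 13.1·(0.99051, 0.13744) = (46.105, 27.916). So S.y = 27.916.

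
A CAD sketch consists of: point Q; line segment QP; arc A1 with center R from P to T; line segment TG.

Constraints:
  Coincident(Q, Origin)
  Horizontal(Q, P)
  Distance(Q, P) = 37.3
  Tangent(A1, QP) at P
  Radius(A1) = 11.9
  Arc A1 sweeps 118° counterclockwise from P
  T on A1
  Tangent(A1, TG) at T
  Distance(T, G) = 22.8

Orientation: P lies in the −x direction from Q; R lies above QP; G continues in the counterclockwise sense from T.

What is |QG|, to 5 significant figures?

53.114

Q is at the origin; Q and P share the same y with |QP| = 37.3 and P on the −x side, so P = (-37.300, 0.0000). The tangent condition forces RP to be normal to QP, so R = P + (0, 11.9) = (-37.300, 11.900). On A1, P sits at bearing -90° from R; a 118° counterclockwise sweep puts T at bearing 28°, so T = R + 11.9·(cos 28°, sin 28°) = (-26.793, 17.487). The tangent condition forces RT to be normal to TG, so TG runs along (−sin 28°, cos 28°); with |TG| = 22.8, G = (-37.497, 37.618). Then |QG| = |G − Q| = 53.114.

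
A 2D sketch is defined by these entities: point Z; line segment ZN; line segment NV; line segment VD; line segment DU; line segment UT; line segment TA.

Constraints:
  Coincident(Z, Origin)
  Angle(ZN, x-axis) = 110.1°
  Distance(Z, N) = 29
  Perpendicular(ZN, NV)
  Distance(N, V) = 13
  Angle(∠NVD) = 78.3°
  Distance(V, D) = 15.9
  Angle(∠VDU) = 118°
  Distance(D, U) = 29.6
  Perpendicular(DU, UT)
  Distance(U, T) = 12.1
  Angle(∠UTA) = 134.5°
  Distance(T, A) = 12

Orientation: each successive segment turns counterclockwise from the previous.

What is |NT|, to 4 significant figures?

25.21

Z is at the origin; ZN runs at 110.1° with length 29.0, so N = (-9.966, 27.23). The perpendicularity gives NV at right angles to ZN, so NV runs at -159.9°; with |NV| = 13.0, V = (-22.17, 22.77). ∠NVD = 78.3° gives VD at -58.20° from the x-axis; with |VD| = 15.9, D = (-13.80, 9.253). ∠VDU = 118.0° gives DU at 3.800° from the x-axis; with |DU| = 29.6, U = (15.74, 11.21). The perpendicularity gives UT at right angles to DU, so UT runs at 93.80°; with |UT| = 12.1, T = (14.94, 23.29). Then |NT| = |T − N| = 25.21.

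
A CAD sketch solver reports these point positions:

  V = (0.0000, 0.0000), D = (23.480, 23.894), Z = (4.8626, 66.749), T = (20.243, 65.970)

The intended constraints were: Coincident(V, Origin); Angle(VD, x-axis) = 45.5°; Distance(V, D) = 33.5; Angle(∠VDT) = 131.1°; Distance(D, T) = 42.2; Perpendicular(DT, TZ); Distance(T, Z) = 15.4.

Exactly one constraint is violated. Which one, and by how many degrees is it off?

Perpendicular(DT, TZ) — off by 7.30°.

V = (0.00, 0.00) ✓; VD at 45.50° ✓; |VD| = 33.50 ✓; ∠VDT = 131.1° ✓; |DT| = 42.20 ✓; ∠(DT, TZ) = 82.70° ✗; |TZ| = 15.40 ✓.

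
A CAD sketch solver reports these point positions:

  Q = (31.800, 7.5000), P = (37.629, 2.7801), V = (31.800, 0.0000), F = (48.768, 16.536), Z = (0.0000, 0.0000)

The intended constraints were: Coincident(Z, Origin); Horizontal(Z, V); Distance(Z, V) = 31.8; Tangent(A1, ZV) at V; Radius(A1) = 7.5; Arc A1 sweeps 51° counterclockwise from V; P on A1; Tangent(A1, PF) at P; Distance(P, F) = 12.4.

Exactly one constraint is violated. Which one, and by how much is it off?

Distance(P, F) = 12.4 — off by 5.30.

Z = (0.00, 0.00) ✓; Z.y = 0.00, V.y = 0.00 ✓; |ZV| = 31.80 ✓; ∠(QV, VZ) = 90.00° ✓; |QV| = 7.500 ✓; bearing(Q→P) − bearing(Q→V) = 51.00° ✓; |QP| = 7.500 ✓; ∠(QP, PF) = 90.00° ✓; |PF| = 17.70 ✗.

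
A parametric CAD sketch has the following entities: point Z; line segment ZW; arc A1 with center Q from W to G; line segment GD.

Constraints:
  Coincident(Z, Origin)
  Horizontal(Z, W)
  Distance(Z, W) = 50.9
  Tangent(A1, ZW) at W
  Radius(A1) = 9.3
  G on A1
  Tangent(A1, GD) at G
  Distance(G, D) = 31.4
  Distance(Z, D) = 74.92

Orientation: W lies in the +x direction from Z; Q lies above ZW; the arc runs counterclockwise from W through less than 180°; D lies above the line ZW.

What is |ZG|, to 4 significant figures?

60.70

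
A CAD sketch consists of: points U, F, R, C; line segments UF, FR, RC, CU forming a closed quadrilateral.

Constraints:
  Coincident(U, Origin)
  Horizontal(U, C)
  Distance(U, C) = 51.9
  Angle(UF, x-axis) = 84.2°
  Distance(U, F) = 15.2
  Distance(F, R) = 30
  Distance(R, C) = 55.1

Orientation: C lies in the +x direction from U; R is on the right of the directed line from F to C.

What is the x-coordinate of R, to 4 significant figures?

-1.188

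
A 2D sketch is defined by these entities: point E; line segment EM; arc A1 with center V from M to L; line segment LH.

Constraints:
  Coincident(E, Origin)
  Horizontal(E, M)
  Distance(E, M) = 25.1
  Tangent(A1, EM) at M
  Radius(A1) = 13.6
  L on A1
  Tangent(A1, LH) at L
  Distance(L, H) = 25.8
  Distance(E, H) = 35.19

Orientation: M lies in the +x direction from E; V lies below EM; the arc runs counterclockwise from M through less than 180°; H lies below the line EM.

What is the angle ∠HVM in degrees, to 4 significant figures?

136.7°

Checks: E.y = 0.00, M.y = 0.00 ✓; |VL| = 13.60 ✓; ∠(VL, LH) = 90.00° ✓; |LH| = 25.80 ✓; |EH| = 35.19 ✓.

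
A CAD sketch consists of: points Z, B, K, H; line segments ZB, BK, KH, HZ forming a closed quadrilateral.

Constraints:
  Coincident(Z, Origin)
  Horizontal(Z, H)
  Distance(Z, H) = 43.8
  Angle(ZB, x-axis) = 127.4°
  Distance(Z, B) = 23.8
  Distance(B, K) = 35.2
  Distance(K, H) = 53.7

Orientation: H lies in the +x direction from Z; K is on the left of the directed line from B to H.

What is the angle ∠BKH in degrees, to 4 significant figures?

84.36°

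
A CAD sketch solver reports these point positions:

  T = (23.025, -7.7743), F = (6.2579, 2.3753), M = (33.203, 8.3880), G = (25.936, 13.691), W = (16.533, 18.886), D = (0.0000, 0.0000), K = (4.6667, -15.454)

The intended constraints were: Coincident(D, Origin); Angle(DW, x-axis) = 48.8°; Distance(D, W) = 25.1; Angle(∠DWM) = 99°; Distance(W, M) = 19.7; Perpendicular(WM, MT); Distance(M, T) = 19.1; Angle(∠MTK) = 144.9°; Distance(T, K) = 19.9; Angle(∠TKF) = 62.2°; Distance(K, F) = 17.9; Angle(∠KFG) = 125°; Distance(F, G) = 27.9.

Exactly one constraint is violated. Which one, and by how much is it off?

Distance(F, G) = 27.9 — off by 5.20.

D = (0.00, 0.00) ✓; DW at 48.80° ✓; |DW| = 25.10 ✓; ∠DWM = 99.00° ✓; |WM| = 19.70 ✓; ∠(WM, MT) = 90.00° ✓; |MT| = 19.10 ✓; ∠MTK = 144.9° ✓; |TK| = 19.90 ✓; ∠TKF = 62.20° ✓; |KF| = 17.90 ✓; ∠KFG = 125.0° ✓; |FG| = 22.70 ✗.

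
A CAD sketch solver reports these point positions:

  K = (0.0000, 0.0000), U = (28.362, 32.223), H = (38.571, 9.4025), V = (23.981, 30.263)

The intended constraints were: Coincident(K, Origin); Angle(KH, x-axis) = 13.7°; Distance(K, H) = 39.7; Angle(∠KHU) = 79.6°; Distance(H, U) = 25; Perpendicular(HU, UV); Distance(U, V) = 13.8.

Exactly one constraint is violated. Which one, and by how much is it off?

Distance(U, V) = 13.8 — off by 9.00.

K = (0.00, 0.00) ✓; KH at 13.70° ✓; |KH| = 39.70 ✓; ∠KHU = 79.60° ✓; |HU| = 25.00 ✓; ∠(HU, UV) = 90.00° ✓; |UV| = 4.799 ✗.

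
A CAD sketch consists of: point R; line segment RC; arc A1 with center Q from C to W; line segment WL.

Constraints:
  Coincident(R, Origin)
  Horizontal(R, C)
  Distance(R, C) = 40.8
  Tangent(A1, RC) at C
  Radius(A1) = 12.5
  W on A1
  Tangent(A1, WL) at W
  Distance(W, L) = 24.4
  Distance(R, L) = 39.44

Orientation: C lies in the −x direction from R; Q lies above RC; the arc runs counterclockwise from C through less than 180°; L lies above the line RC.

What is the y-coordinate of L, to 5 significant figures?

32.617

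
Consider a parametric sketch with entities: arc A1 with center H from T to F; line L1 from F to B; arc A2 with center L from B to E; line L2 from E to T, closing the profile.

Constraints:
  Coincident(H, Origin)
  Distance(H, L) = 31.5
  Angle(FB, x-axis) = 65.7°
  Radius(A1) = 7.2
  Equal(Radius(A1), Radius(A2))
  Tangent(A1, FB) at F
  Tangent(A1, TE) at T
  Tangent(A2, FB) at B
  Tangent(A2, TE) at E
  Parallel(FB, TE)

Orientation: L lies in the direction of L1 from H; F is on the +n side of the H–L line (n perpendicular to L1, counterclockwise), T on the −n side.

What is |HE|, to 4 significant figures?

32.31

Tangency of A1 to both parallel lines with radius 7.2 puts F and T at H ± 7.2·n: F = (-6.562, 2.963), T = (6.562, -2.963). Equal radii place B and E the same way about L: B = L + 7.2·n = (6.401, 31.67), E = L − 7.2·n = (19.52, 25.75). Then |HE| = |E − H| = 32.31.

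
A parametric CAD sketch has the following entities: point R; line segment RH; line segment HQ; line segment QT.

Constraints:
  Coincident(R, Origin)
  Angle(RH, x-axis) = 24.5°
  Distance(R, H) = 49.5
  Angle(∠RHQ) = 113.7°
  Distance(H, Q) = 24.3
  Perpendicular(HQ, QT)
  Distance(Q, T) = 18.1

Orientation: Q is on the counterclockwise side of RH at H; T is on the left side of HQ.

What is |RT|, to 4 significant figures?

51.91

R is at the origin; RH runs at 24.5° with length 49.5, so H = 49.5·(cos 24.5°, sin 24.5°) = (45.04, 20.53). ∠RHQ = 113.7°, so HQ runs at 24.5° + (180° − 113.7°) = 90.80° from the x-axis; with |HQ| = 24.3, Q = H + 24.3·(cos 90.80°, sin 90.80°) = (44.70, 44.82). The perpendicularity gives QT at right angles to HQ; with |QT| = 18.1 on the left of HQ, T = Q + 18.1·(-0.9999, -0.01396) = (26.61, 44.57). Then |RT| = |T − R| = 51.91.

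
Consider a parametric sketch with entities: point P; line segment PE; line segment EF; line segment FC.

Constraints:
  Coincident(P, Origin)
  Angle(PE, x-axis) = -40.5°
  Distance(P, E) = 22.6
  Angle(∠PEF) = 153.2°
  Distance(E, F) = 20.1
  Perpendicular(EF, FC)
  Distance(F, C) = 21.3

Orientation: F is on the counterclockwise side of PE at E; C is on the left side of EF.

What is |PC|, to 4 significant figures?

41.78

∠PEF = 153.2°, so EF runs at -40.5° + (180° − 153.2°) = -13.70° from the x-axis; with |EF| = 20.1, F = E + 20.1·(cos -13.70°, sin -13.70°) = (36.71, -19.44). The perpendicularity gives FC at right angles to EF; with |FC| = 21.3 on the left of EF, C = F + 21.3·(0.2368, 0.9715) = (41.76, 1.256). Then |PC| = |C − P| = 41.78.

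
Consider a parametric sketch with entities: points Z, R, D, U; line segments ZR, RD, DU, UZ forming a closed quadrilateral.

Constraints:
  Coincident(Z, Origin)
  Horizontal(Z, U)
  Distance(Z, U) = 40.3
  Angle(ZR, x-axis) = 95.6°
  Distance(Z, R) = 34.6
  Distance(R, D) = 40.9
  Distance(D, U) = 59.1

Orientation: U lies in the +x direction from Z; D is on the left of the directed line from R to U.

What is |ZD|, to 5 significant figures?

65.426

Checks: |ZU| = 40.30 ✓; |ZR| = 34.60 ✓; |RD| = 40.90 ✓; |DU| = 59.10 ✓.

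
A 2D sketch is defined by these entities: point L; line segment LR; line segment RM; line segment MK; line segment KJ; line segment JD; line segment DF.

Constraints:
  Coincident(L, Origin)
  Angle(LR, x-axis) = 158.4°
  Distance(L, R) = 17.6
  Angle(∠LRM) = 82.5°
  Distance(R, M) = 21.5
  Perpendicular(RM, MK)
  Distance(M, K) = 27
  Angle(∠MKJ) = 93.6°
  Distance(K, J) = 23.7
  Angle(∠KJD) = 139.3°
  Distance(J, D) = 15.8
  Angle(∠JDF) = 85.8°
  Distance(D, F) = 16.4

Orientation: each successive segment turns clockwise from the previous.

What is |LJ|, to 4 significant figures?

11.90

L is at the origin; LR runs at 158.4° with length 17.6, so R = (-16.36, 6.479). ∠LRM = 82.5° gives RM at 60.90° from the x-axis; with |RM| = 21.5, M = (-5.908, 25.27). RM is perpendicular to MK, so MK runs at -29.10°; with |MK| = 27.0, K = (17.68, 12.13). ∠MKJ = 93.6° gives KJ at -115.5° from the x-axis; with |KJ| = 23.7, J = (7.481, -9.257). Then |LJ| = |J − L| = 11.90.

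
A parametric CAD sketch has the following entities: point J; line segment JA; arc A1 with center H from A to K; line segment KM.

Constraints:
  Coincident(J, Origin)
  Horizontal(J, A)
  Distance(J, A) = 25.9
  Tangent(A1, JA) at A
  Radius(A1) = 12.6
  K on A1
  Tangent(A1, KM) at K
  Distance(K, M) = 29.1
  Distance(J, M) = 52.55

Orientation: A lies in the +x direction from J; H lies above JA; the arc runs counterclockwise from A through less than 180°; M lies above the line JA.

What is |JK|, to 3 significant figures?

41.3

J is at the origin; J and A share the same y with |JA| = 25.9 and A on the +x side, so A = (25.9, 0.00). The tangent condition forces HA to be normal to JA, so H = A + (0, 12.6) = (25.9, 12.6). Since HK ⟂ KM (tangency), |HM| = √(12.6² + 29.1²) = 31.7 regardless of where K sits on A1. So M lies on both circle(J, 52.55) and circle(H, 31.7); the above-JA intersection is M = (28.4, 44.2). K is the foot of the tangent from M: K = (37.8, 16.7).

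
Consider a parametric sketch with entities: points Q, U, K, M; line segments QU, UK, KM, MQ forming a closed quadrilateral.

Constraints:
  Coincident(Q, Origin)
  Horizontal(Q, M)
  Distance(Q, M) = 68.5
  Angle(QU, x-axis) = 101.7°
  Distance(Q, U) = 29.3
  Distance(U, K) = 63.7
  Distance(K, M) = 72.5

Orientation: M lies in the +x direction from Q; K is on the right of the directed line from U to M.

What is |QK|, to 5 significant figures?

34.441

Q is at the origin; QM is horizontal with |QM| = 68.5 and M in +x, so M = (68.5, 0). QU runs at 101.7° with |QU| = 29.3, so U = (-5.9417, 28.691). K is determined by |UK| = 63.7 and |KM| = 72.5 together: it lies at the intersection of circle(U, 63.7) and circle(M, 72.5). With |UM| = 79.779, the foot of the radical line on UM is 32.378 from U and the perpendicular offset is √(63.7² − 32.378²) = 54.858. Taking the right-of-UM solution: K = (4.5415, -34.140).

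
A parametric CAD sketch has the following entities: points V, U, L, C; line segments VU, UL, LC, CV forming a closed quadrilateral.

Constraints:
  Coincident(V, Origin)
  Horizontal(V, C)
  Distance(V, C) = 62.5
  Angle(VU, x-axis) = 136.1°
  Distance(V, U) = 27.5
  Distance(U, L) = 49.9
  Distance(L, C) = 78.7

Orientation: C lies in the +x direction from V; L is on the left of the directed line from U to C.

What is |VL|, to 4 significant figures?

59.77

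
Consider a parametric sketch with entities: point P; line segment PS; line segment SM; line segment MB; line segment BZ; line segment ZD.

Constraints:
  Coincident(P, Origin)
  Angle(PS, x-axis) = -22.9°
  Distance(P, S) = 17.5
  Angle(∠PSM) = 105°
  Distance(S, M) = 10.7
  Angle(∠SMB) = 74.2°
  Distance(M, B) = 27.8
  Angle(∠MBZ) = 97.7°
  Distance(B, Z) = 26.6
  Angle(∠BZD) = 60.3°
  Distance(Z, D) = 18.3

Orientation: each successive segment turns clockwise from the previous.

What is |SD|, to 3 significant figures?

14.7

∠MBZ = 97.7° gives BZ at 74.0° from the x-axis; with |BZ| = 26.6, Z = (-3.47, 19.3). ∠BZD = 60.3° gives ZD at -45.7° from the x-axis; with |ZD| = 18.3, D = (9.31, 6.24). Then |SD| = |D − S| = 14.7.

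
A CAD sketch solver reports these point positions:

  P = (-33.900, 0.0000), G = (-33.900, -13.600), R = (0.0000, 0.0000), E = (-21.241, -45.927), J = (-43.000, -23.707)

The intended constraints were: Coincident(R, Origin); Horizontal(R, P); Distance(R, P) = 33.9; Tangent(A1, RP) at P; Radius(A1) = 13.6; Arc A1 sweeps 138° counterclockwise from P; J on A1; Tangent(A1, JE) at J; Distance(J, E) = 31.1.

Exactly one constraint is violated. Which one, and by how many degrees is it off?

Tangent(A1, JE) at J — off by 3.60°.

R = (0.00, 0.00) ✓; R.y = 0.00, P.y = 0.00 ✓; |RP| = 33.90 ✓; ∠(GP, PR) = 90.00° ✓; |GP| = 13.60 ✓; bearing(G→J) − bearing(G→P) = 138.0° ✓; |GJ| = 13.60 ✓; ∠(GJ, JE) = 93.60° ✗; |JE| = 31.10 ✓.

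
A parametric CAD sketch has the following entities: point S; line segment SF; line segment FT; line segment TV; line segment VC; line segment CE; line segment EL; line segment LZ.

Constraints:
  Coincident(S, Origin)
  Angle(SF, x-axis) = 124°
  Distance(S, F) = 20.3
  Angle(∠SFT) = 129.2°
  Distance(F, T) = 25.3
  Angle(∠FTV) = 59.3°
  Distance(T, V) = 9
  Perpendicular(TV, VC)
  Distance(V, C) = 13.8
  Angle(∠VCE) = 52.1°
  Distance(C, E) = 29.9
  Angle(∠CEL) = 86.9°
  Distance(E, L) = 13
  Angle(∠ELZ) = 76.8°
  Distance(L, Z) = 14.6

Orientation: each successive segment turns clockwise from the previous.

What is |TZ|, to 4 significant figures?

3.545

∠CEL = 86.9° gives EL at 1.500° from the x-axis; with |EL| = 13.0, L = (2.464, 55.23). ∠ELZ = 76.8° gives LZ at -101.7° from the x-axis; with |LZ| = 14.6, Z = (-0.4963, 40.94). Then |TZ| = |Z − T| = 3.545.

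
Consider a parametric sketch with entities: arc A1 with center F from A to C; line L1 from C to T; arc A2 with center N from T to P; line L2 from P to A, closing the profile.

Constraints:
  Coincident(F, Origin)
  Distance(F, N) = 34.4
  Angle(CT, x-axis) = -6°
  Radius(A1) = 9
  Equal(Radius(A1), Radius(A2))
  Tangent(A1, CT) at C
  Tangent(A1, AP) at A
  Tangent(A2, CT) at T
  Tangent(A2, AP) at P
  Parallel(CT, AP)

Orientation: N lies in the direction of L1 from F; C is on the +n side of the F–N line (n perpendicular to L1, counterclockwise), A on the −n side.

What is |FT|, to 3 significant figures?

35.6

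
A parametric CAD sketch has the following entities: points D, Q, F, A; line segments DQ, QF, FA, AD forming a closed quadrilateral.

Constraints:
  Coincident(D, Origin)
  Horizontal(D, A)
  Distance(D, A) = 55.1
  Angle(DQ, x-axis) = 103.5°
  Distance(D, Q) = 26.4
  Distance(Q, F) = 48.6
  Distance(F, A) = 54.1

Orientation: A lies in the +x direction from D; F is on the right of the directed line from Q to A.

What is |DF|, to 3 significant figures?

22.2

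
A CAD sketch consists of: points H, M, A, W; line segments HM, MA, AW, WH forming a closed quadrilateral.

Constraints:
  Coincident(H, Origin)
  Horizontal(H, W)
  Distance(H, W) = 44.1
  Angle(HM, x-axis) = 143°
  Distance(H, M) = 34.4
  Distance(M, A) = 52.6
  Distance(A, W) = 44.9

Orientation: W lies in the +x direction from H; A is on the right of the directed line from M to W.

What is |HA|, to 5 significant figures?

21.560

Checks: HM at 143.0° ✓; |MA| = 52.60 ✓; |AW| = 44.90 ✓.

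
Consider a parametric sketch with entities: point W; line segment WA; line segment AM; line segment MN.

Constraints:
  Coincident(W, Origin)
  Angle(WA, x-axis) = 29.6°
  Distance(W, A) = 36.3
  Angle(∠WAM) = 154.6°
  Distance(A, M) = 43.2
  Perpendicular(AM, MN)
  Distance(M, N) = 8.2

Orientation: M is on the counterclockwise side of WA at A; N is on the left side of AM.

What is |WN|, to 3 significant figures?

76.3

∠WAM = 154.6°, so AM runs at 29.6° + (180° − 154.6°) = 55.0° from the x-axis; with |AM| = 43.2, M = A + 43.2·(cos 55.0°, sin 55.0°) = (56.3, 53.3). The perpendicularity gives MN at right angles to AM; with |MN| = 8.2 on the left of AM, N = M + 8.2·(-0.819, 0.574) = (49.6, 58.0). Then |WN| = |N − W| = 76.3.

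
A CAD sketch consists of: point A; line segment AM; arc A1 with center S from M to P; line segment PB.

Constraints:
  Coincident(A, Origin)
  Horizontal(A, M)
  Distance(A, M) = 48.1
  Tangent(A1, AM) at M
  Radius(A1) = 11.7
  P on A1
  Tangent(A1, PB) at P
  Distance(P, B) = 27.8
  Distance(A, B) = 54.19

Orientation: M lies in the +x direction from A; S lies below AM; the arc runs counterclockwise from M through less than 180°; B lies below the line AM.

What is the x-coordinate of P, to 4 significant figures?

36.40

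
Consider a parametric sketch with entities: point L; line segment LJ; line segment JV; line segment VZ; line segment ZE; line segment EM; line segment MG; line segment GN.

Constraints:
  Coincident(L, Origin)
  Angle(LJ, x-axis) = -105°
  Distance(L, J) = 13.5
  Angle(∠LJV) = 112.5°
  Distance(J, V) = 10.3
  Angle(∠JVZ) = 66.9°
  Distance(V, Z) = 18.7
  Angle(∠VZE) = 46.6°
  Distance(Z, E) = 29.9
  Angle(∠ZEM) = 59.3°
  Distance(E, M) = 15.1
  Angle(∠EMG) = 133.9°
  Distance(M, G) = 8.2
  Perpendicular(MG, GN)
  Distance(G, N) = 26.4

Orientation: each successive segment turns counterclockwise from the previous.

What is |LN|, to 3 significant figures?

5.31

∠EMG = 133.9° gives MG at 15.8° from the x-axis; with |MG| = 8.2, G = (4.10, -21.1). The perpendicularity gives GN at right angles to MG, so GN runs at 106°; with |GN| = 26.4, N = (-3.08, 4.32). Then |LN| = |N − L| = 5.31.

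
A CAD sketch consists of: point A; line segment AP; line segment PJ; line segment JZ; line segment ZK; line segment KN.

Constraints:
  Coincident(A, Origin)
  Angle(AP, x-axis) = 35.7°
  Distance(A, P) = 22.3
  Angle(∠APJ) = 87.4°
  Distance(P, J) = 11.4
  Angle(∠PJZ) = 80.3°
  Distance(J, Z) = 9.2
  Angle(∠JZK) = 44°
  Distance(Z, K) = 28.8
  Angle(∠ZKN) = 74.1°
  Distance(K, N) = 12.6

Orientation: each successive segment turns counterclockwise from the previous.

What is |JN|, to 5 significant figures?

19.586

A is at the origin; AP runs at 35.7° with length 22.3, so P = (18.109, 13.013). ∠APJ = 87.4° gives PJ at 128.30° from the x-axis; with |PJ| = 11.4, J = (11.044, 21.959). ∠PJZ = 80.3° gives JZ at -132.00° from the x-axis; with |JZ| = 9.2, Z = (4.8880, 15.122). ∠JZK = 44.0° gives ZK at 4.0000° from the x-axis; with |ZK| = 28.8, K = (33.618, 17.131). ∠ZKN = 74.1° gives KN at 109.90° from the x-axis; with |KN| = 12.6, N = (29.329, 28.979). Then |JN| = |N − J| = 19.586.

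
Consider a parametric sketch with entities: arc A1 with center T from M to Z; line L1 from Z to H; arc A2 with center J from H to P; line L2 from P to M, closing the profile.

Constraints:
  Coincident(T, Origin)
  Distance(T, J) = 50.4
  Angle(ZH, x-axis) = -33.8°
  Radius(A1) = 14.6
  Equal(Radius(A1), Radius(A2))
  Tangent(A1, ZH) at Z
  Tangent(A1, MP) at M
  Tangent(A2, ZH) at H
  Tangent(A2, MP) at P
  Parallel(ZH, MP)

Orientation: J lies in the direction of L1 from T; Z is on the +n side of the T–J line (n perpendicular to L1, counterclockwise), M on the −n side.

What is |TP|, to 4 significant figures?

52.47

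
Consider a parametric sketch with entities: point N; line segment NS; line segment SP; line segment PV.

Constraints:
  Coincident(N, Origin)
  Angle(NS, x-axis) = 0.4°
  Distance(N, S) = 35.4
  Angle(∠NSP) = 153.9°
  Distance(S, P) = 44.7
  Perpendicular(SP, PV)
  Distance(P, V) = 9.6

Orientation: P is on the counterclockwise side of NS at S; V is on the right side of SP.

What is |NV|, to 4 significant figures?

80.53

N is at the origin; NS runs at 0.4° with length 35.4, so S = 35.4·(cos 0.4°, sin 0.4°) = (35.40, 0.2471). ∠NSP = 153.9°, so SP runs at 0.4° + (180° − 153.9°) = 26.50° from the x-axis; with |SP| = 44.7, P = S + 44.7·(cos 26.50°, sin 26.50°) = (75.40, 20.19). SP is perpendicular to PV; with |PV| = 9.6 on the right of SP, V = P + 9.6·(0.4462, -0.8949) = (79.69, 11.60). Then |NV| = |V − N| = 80.53.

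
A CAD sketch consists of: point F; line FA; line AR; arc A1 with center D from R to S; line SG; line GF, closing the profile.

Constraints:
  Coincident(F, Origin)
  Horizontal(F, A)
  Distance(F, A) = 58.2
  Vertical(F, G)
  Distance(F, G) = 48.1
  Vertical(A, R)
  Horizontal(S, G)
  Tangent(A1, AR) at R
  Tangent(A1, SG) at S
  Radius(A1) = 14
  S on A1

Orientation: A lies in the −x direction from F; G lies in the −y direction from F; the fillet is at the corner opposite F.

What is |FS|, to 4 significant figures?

65.32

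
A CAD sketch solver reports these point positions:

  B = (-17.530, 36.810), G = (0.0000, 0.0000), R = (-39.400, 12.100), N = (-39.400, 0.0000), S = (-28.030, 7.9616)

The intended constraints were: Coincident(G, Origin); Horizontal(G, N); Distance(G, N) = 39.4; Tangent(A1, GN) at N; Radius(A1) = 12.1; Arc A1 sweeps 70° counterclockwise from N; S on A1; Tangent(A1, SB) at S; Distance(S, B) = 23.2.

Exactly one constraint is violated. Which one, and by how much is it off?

Distance(S, B) = 23.2 — off by 7.50.

G = (0.00, 0.00) ✓; G.y = 0.00, N.y = 0.00 ✓; |GN| = 39.40 ✓; ∠(RN, NG) = 90.00° ✓; |RN| = 12.10 ✓; bearing(R→S) − bearing(R→N) = 70.00° ✓; |RS| = 12.10 ✓; ∠(RS, SB) = 90.00° ✓; |SB| = 30.70 ✗.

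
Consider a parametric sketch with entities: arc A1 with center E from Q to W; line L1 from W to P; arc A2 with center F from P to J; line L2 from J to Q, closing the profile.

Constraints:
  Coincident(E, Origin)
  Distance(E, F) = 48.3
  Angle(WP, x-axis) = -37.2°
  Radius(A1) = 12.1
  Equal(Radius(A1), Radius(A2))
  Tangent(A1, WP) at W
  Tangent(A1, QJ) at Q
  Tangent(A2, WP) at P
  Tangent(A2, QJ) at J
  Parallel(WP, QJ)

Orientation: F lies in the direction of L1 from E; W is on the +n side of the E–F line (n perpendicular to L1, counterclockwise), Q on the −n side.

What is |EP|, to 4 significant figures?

49.79

The slot axis is L1's direction at -37.2°, so u = (cos -37.2°, sin -37.2°) = (0.7965, -0.6046) and n = (−sin -37.2°, cos -37.2°) = (0.6046, 0.7965). E is at the origin and F lies 48.3 along u from E, so F = 48.3·u = (38.47, -29.20). Tangency of A1 to both parallel lines with radius 12.1 puts W and Q at E ± 12.1·n: W = (7.316, 9.638), Q = (-7.316, -9.638). Equal radii place P and J the same way about F: P = F + 12.1·n = (45.79, -19.56), J = F − 12.1·n = (31.16, -38.84). Then |EP| = |P − E| = 49.79.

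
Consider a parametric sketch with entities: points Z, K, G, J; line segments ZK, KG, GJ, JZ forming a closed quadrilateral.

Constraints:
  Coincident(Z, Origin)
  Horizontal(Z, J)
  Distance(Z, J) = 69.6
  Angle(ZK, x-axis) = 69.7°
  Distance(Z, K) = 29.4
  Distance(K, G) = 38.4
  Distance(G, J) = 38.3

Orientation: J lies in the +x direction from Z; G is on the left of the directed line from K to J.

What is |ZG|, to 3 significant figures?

57.9

Z is at the origin; Z and J share the same y with |ZJ| = 69.6 and J in +x, so J = (69.6, 0). ZK runs at 69.7° with |ZK| = 29.4, so K = (10.2, 27.6). G is determined by |KG| = 38.4 and |GJ| = 38.3 together: it lies at the intersection of circle(K, 38.4) and circle(J, 38.3). With |KJ| = 65.5, the foot of the radical line on KJ is 32.8 from K and the perpendicular offset is √(38.4² − 32.8²) = 20.0. Taking the left-of-KJ solution: G = (48.4, 31.9).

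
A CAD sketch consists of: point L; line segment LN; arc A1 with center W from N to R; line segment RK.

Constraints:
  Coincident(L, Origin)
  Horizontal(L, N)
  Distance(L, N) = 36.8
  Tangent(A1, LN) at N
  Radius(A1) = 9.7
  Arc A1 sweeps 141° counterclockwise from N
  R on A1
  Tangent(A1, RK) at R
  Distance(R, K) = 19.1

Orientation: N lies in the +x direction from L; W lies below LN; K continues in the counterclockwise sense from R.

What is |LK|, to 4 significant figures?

54.13

L is at the origin; LN is horizontal with |LN| = 36.8 and N on the +x side, so N = (36.80, 0.000). Tangency of A1 to LN means the radius WN is perpendicular to LN, so W = N + (0, -9.7) = (36.80, -9.700). On A1, N sits at bearing 90° from W; a 141° counterclockwise sweep puts R at bearing 231°, so R = W + 9.7·(cos 231°, sin 231°) = (30.70, -17.24). The tangent condition forces WR to be normal to RK, so RK runs along (−sin 231°, cos 231°); with |RK| = 19.1, K = (45.54, -29.26). Then |LK| = |K − L| = 54.13.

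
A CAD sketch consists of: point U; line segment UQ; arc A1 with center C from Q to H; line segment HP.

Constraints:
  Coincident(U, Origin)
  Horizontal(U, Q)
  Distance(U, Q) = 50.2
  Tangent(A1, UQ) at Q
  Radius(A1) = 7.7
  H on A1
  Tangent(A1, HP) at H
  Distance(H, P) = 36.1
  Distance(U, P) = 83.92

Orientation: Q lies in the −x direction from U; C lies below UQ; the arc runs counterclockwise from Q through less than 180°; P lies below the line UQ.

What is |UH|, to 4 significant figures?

56.60

Checks: U.y = 0.00, Q.y = 0.00 ✓; |CH| = 7.700 ✓; ∠(CH, HP) = 90.00° ✓; |HP| = 36.10 ✓; |UP| = 83.92 ✓.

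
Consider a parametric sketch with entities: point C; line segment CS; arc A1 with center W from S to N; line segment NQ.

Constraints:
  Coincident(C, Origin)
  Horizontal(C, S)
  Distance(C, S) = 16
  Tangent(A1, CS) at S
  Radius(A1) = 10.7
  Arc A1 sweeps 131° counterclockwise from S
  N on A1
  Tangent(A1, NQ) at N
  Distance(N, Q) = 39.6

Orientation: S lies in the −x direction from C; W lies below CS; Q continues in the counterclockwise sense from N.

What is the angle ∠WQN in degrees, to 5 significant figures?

15.120°

On A1, S sits at bearing 90° from W; a 131° counterclockwise sweep puts N at bearing 221°, so N = W + 10.7·(cos 221°, sin 221°) = (-24.075, -17.720). Tangency of A1 to NQ means the radius WN is perpendicular to NQ, so NQ runs along (−sin 221°, cos 221°); with |NQ| = 39.6, Q = (1.9045, -47.606). Then cos ∠WQN = QW·QN / (|QW||QN|), giving 15.120°.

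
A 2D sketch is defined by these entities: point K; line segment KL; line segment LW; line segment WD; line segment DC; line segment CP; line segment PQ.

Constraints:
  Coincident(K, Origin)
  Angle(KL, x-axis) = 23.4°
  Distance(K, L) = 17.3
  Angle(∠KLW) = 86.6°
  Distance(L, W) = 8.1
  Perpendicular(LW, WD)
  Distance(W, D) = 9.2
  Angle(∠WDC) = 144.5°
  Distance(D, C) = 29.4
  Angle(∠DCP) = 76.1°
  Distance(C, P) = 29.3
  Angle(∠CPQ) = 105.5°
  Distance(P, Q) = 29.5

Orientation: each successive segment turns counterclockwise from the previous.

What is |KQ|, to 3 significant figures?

33.3

∠DCP = 76.1° gives CP at -13.8° from the x-axis; with |CP| = 29.3, P = (18.8, -23.1). ∠CPQ = 105.5° gives PQ at 60.7° from the x-axis; with |PQ| = 29.5, Q = (33.2, 2.66). Then |KQ| = |Q − K| = 33.3.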